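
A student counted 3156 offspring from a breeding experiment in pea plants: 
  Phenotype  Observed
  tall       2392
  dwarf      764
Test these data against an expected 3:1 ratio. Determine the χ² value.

1.056

Total ratio parts = 4. Expected numbers out of 3156:
  tall: 3156 × 3/4 = 2367
  dwarf: 3156 × 1/4 = 789
χ² = Σ (O − E)² / E
  tall: (2392 − 2367)² / 2367 = 0.2640
  dwarf: (764 − 789)² / 789 = 0.7921
χ² = 0.2640 + 0.7921 = 1.0561 ≈ 1.056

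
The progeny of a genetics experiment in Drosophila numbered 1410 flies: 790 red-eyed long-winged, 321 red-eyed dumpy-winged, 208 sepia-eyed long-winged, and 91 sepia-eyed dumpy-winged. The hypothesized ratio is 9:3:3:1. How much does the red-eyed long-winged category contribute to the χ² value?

0.012

Total ratio parts = 16. Expected numbers out of 1410:
  red-eyed long-winged: 1410 × 9/16 = 793.125
  red-eyed dumpy-winged: 1410 × 3/16 = 264.375
  sepia-eyed long-winged: 1410 × 3/16 = 264.375
  sepia-eyed dumpy-winged: 1410 × 1/16 = 88.125
Contribution of red-eyed long-winged: (790 − 793.125)² / 793.125 = 0.0123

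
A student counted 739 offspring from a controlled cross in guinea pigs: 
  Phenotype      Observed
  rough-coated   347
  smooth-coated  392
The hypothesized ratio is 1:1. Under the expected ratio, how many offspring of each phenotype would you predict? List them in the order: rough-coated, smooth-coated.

369.5, 369.5

Expected counts for N = 739 under a 1:1 ratio (total parts = 2):
  rough-coated: 739 × 1/2 = 369.5
  smooth-coated: 739 × 1/2 = 369.5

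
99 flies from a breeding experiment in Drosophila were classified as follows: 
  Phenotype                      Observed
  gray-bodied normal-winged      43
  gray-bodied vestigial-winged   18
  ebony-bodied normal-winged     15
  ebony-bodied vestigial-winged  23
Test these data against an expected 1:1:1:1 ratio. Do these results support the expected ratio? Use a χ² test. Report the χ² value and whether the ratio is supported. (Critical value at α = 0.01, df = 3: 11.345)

Under the 1:1:1:1 hypothesis (Σ ratio = 4, N = 99):
  gray-bodied normal-winged: 99 × 1/4 = 24.75
  gray-bodied vestigial-winged: 99 × 1/4 = 24.75
  ebony-bodied normal-winged: 99 × 1/4 = 24.75
  ebony-bodied vestigial-winged: 99 × 1/4 = 24.75
χ² = Σ (O − E)² / E
  gray-bodied normal-winged: (43 − 24.75)² / 24.75 = 13.4571
  gray-bodied vestigial-winged: (18 − 24.75)² / 24.75 = 1.8409
  ebony-bodied normal-winged: (15 − 24.75)² / 24.75 = 3.8409
  ebony-bodied vestigial-winged: (23 − 24.75)² / 24.75 = 0.1237
χ² = 13.4571 + 1.8409 + 3.8409 + 0.1237 = 19.2626 ≈ 19.263
Degrees of freedom = 4 − 1 = 3; critical value at α = 0.01 is 11.345.
Since 19.263 > 11.345, we reject the null hypothesis — the data do not fit the 1:1:1:1 ratio.

19.263; not consistent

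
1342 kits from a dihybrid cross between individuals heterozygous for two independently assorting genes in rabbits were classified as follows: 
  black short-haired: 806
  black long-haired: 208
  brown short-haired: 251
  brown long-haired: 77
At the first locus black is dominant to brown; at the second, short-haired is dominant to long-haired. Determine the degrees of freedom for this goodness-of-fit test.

A dihybrid F₂ with independent assortment and complete dominance at both loci gives a 9:3:3:1 phenotypic ratio.
A goodness-of-fit test with 4 phenotype classes has df = 4 − 1 = 3.

3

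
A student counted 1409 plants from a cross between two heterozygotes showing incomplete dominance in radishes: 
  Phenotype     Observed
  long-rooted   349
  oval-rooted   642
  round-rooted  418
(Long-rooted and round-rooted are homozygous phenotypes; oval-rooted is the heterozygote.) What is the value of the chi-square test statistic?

With incomplete dominance, a heterozygote × heterozygote cross gives a 1:2:1 phenotypic ratio.
Expected counts for N = 1409 under a 1:2:1 ratio (total parts = 4):
  long-rooted: 1409 × 1/4 = 352.25
  oval-rooted: 1409 × 2/4 = 704.5
  round-rooted: 1409 × 1/4 = 352.25
χ² = Σ (O − E)² / E
  long-rooted: (349 − 352.25)² / 352.25 = 0.0300
  oval-rooted: (642 − 704.5)² / 704.5 = 5.5447
  round-rooted: (418 − 352.25)² / 352.25 = 12.2727
χ² = 0.0300 + 5.5447 + 12.2727 = 17.8474 ≈ 17.847

17.847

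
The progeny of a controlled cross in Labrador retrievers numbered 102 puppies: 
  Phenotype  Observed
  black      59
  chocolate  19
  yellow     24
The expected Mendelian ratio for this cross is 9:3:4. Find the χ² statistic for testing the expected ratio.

0.135

The 9:3:4 ratio has 16 parts, so with N = 102 the expected counts are:
  black: 102 × 9/16 = 57.375
  chocolate: 102 × 3/16 = 19.125
  yellow: 102 × 4/16 = 25.5
χ² = Σ (O − E)² / E
  black: (59 − 57.375)² / 57.375 = 0.0460
  chocolate: (19 − 19.125)² / 19.125 = 0.0008
  yellow: (24 − 25.5)² / 25.5 = 0.0882
χ² = 0.0460 + 0.0008 + 0.0882 = 0.135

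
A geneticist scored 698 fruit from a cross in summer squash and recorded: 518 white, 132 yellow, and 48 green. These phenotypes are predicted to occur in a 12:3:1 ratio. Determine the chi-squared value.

Under the 12:3:1 hypothesis (Σ ratio = 16, N = 698):
  white: 698 × 12/16 = 523.5
  yellow: 698 × 3/16 = 130.875
  green: 698 × 1/16 = 43.625
χ² = Σ (O − E)² / E
  white: (518 − 523.5)² / 523.5 = 0.0578
  yellow: (132 − 130.875)² / 130.875 = 0.0097
  green: (48 − 43.625)² / 43.625 = 0.4388
χ² = 0.0578 + 0.0097 + 0.4388 = 0.5063 ≈ 0.506

0.506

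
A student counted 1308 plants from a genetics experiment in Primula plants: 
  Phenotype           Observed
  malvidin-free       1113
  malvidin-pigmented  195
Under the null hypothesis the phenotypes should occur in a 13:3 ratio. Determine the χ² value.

The 13:3 ratio has 16 parts, so with N = 1308 the expected counts are:
  malvidin-free: 1308 × 13/16 = 1062.75
  malvidin-pigmented: 1308 × 3/16 = 245.25
χ² = Σ (O − E)² / E
  malvidin-free: (1113 − 1062.75)² / 1062.75 = 2.3760
  malvidin-pigmented: (195 − 245.25)² / 245.25 = 10.2959
χ² = 2.3760 + 10.2959 = 12.6719 ≈ 12.672

12.672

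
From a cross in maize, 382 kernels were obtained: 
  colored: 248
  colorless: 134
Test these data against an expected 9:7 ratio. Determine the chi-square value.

11.672

Expected counts for N = 382 under a 9:7 ratio (total parts = 16):
  colored: 382 × 9/16 = 214.875
  colorless: 382 × 7/16 = 167.125
χ² = Σ (O − E)² / E
  colored: (248 − 214.875)² / 214.875 = 5.1065
  colorless: (134 − 167.125)² / 167.125 = 6.5655
χ² = 5.1065 + 6.5655 = 11.672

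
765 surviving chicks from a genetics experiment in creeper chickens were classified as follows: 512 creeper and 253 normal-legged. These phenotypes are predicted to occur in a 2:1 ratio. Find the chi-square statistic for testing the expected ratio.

0.024

Expected counts for N = 765 under a 2:1 ratio (total parts = 3):
  creeper: 765 × 2/3 = 510
  normal-legged: 765 × 1/3 = 255
χ² = Σ (O − E)² / E
  creeper: (512 − 510)² / 510 = 0.0078
  normal-legged: (253 − 255)² / 255 = 0.0157
χ² = 0.0078 + 0.0157 = 0.0235 ≈ 0.024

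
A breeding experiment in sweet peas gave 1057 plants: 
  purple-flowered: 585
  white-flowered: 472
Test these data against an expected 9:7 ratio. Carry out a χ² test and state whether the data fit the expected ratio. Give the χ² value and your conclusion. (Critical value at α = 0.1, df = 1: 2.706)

The 9:7 ratio has 16 parts, so with N = 1057 the expected counts are:
  purple-flowered: 1057 × 9/16 = 594.5625
  white-flowered: 1057 × 7/16 = 462.4375
χ² = Σ (O − E)² / E
  purple-flowered: (585 − 594.5625)² / 594.5625 = 0.1538
  white-flowered: (472 − 462.4375)² / 462.4375 = 0.1977
χ² = 0.1538 + 0.1977 = 0.3515 ≈ 0.352
Degrees of freedom = 2 − 1 = 1; critical value at α = 0.1 is 2.706.
Since 0.352 < 2.706, we fail to reject the null hypothesis — the data are consistent with the 9:7 ratio.

0.352; consistent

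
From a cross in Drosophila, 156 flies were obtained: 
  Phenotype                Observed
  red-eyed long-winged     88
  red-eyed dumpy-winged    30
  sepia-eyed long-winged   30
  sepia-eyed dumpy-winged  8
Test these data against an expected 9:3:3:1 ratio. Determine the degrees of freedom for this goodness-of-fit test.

3

A goodness-of-fit test with 4 phenotype classes has df = 4 − 1 = 3.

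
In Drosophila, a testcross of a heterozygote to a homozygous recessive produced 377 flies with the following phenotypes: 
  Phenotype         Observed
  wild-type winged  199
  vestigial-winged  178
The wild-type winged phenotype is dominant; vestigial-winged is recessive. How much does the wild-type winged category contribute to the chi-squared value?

A testcross of a heterozygote (Aa × aa) gives a 1:1 phenotypic ratio.
Total ratio parts = 2. Expected numbers out of 377:
  wild-type winged: 377 × 1/2 = 188.5
  vestigial-winged: 377 × 1/2 = 188.5
Contribution of wild-type winged: (199 − 188.5)² / 188.5 = 0.5849

0.585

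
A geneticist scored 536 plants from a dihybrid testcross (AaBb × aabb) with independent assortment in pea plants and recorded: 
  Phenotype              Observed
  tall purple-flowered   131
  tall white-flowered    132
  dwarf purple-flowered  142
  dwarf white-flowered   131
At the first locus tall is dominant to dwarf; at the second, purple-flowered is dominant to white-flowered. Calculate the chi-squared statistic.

A dihybrid testcross with independent assortment gives a 1:1:1:1 ratio.
Under the 1:1:1:1 hypothesis (Σ ratio = 4, N = 536):
  tall purple-flowered: 536 × 1/4 = 134
  tall white-flowered: 536 × 1/4 = 134
  dwarf purple-flowered: 536 × 1/4 = 134
  dwarf white-flowered: 536 × 1/4 = 134
χ² = Σ (O − E)² / E
  tall purple-flowered: (131 − 134)² / 134 = 0.0672
  tall white-flowered: (132 − 134)² / 134 = 0.0299
  dwarf purple-flowered: (142 − 134)² / 134 = 0.4776
  dwarf white-flowered: (131 − 134)² / 134 = 0.0672
χ² = 0.0672 + 0.0299 + 0.4776 + 0.0672 = 0.6419 ≈ 0.642

0.642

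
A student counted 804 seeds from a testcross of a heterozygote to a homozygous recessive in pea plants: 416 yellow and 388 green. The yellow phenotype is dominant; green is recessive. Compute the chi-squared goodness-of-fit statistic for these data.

0.975

A testcross of a heterozygote (Aa × aa) gives a 1:1 phenotypic ratio.
Under the 1:1 hypothesis (Σ ratio = 2, N = 804):
  yellow: 804 × 1/2 = 402
  green: 804 × 1/2 = 402
χ² = Σ (O − E)² / E
  yellow: (416 − 402)² / 402 = 0.4876
  green: (388 − 402)² / 402 = 0.4876
χ² = 0.4876 + 0.4876 = 0.9752 ≈ 0.975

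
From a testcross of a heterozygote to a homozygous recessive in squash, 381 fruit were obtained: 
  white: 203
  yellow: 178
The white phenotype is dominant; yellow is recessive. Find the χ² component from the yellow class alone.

A testcross of a heterozygote (Aa × aa) gives a 1:1 phenotypic ratio.
Expected counts for N = 381 under a 1:1 ratio (total parts = 2):
  white: 381 × 1/2 = 190.5
  yellow: 381 × 1/2 = 190.5
Contribution of yellow: (178 − 190.5)² / 190.5 = 0.8202

0.820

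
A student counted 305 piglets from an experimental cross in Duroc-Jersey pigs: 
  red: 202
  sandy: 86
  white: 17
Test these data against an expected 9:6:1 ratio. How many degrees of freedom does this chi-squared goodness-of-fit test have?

A goodness-of-fit test with 3 phenotype classes has df = 3 − 1 = 2.

2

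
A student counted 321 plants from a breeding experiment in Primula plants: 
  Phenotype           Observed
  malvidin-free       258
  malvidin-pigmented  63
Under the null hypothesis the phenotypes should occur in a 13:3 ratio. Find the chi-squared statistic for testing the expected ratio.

Total ratio parts = 16. Expected numbers out of 321:
  malvidin-free: 321 × 13/16 = 260.8125
  malvidin-pigmented: 321 × 3/16 = 60.1875
χ² = Σ (O − E)² / E
  malvidin-free: (258 − 260.8125)² / 260.8125 = 0.0303
  malvidin-pigmented: (63 − 60.1875)² / 60.1875 = 0.1314
χ² = 0.0303 + 0.1314 = 0.1617 ≈ 0.162

0.162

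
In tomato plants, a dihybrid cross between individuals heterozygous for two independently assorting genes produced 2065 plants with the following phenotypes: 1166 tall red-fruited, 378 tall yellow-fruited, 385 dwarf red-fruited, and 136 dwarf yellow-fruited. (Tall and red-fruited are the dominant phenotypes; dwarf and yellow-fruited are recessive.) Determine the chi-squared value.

0.620

A dihybrid F₂ with independent assortment and complete dominance at both loci gives a 9:3:3:1 phenotypic ratio.
The 9:3:3:1 ratio has 16 parts, so with N = 2065 the expected counts are:
  tall red-fruited: 2065 × 9/16 = 1161.5625
  tall yellow-fruited: 2065 × 3/16 = 387.1875
  dwarf red-fruited: 2065 × 3/16 = 387.1875
  dwarf yellow-fruited: 2065 × 1/16 = 129.0625
χ² = Σ (O − E)² / E
  tall red-fruited: (1166 − 1161.5625)² / 1161.5625 = 0.0170
  tall yellow-fruited: (378 − 387.1875)² / 387.1875 = 0.2180
  dwarf red-fruited: (385 − 387.1875)² / 387.1875 = 0.0124
  dwarf yellow-fruited: (136 − 129.0625)² / 129.0625 = 0.3729
χ² = 0.0170 + 0.2180 + 0.0124 + 0.3729 = 0.6203 ≈ 0.620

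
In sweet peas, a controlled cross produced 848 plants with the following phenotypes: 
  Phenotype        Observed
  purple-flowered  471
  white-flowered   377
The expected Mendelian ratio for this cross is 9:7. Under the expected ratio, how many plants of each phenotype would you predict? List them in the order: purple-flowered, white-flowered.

Expected counts for N = 848 under a 9:7 ratio (total parts = 16):
  purple-flowered: 848 × 9/16 = 477
  white-flowered: 848 × 7/16 = 371

477, 371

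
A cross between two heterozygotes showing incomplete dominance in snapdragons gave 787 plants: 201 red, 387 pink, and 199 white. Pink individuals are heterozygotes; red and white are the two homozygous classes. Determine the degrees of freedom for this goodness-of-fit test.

With incomplete dominance, a heterozygote × heterozygote cross gives a 1:2:1 phenotypic ratio.
A goodness-of-fit test with 3 phenotype classes has df = 3 − 1 = 2.

2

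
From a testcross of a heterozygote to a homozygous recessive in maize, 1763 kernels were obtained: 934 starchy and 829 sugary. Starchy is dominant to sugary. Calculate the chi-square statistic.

A testcross of a heterozygote (Aa × aa) gives a 1:1 phenotypic ratio.
Expected counts for N = 1763 under a 1:1 ratio (total parts = 2):
  starchy: 1763 × 1/2 = 881.5
  sugary: 1763 × 1/2 = 881.5
χ² = Σ (O − E)² / E
  starchy: (934 − 881.5)² / 881.5 = 3.1268
  sugary: (829 − 881.5)² / 881.5 = 3.1268
χ² = 3.1268 + 3.1268 = 6.2536 ≈ 6.254

6.254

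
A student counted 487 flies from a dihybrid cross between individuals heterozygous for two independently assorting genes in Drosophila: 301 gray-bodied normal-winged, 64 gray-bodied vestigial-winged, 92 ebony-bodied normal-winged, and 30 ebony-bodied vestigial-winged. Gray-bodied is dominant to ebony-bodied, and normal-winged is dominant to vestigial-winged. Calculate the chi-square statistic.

A dihybrid F₂ with independent assortment and complete dominance at both loci gives a 9:3:3:1 phenotypic ratio.
The 9:3:3:1 ratio has 16 parts, so with N = 487 the expected counts are:
  gray-bodied normal-winged: 487 × 9/16 = 273.9375
  gray-bodied vestigial-winged: 487 × 3/16 = 91.3125
  ebony-bodied normal-winged: 487 × 3/16 = 91.3125
  ebony-bodied vestigial-winged: 487 × 1/16 = 30.4375
χ² = Σ (O − E)² / E
  gray-bodied normal-winged: (301 − 273.9375)² / 273.9375 = 2.6735
  gray-bodied vestigial-winged: (64 − 91.3125)² / 91.3125 = 8.1694
  ebony-bodied normal-winged: (92 − 91.3125)² / 91.3125 = 0.0052
  ebony-bodied vestigial-winged: (30 − 30.4375)² / 30.4375 = 0.0063
χ² = 2.6735 + 8.1694 + 0.0052 + 0.0063 = 10.8544 ≈ 10.854

10.854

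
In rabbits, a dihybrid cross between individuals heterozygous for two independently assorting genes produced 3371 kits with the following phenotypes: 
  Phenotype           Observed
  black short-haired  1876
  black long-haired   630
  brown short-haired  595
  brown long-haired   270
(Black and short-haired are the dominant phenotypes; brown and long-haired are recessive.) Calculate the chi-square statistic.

A dihybrid F₂ with independent assortment and complete dominance at both loci gives a 9:3:3:1 phenotypic ratio.
Expected counts for N = 3371 under a 9:3:3:1 ratio (total parts = 16):
  black short-haired: 3371 × 9/16 = 1896.1875
  black long-haired: 3371 × 3/16 = 632.0625
  brown short-haired: 3371 × 3/16 = 632.0625
  brown long-haired: 3371 × 1/16 = 210.6875
χ² = Σ (O − E)² / E
  black short-haired: (1876 − 1896.1875)² / 1896.1875 = 0.2149
  black long-haired: (630 − 632.0625)² / 632.0625 = 0.0067
  brown short-haired: (595 − 632.0625)² / 632.0625 = 2.1732
  brown long-haired: (270 − 210.6875)² / 210.6875 = 16.6976
χ² = 0.2149 + 0.0067 + 2.1732 + 16.6976 = 19.0924 ≈ 19.092

19.092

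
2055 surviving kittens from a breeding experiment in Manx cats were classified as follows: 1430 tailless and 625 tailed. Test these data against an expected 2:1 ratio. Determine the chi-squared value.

Total ratio parts = 3. Expected numbers out of 2055:
  tailless: 2055 × 2/3 = 1370
  tailed: 2055 × 1/3 = 685
χ² = Σ (O − E)² / E
  tailless: (1430 − 1370)² / 1370 = 2.6277
  tailed: (625 − 685)² / 685 = 5.2555
χ² = 2.6277 + 5.2555 = 7.8832 ≈ 7.883

7.883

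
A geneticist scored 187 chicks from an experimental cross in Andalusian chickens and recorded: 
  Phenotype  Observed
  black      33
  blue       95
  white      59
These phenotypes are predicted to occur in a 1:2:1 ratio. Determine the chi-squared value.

7.278

Under the 1:2:1 hypothesis (Σ ratio = 4, N = 187):
  black: 187 × 1/4 = 46.75
  blue: 187 × 2/4 = 93.5
  white: 187 × 1/4 = 46.75
χ² = Σ (O − E)² / E
  black: (33 − 46.75)² / 46.75 = 4.0441
  blue: (95 − 93.5)² / 93.5 = 0.0241
  white: (59 − 46.75)² / 46.75 = 3.2099
χ² = 4.0441 + 0.0241 + 3.2099 = 7.2781 ≈ 7.278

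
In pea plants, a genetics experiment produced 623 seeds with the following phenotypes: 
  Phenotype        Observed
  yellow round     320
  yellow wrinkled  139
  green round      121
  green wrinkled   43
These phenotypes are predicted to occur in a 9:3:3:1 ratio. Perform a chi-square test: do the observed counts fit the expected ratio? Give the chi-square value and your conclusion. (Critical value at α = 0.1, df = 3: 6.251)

7.432; not consistent

The 9:3:3:1 ratio has 16 parts, so with N = 623 the expected counts are:
  yellow round: 623 × 9/16 = 350.4375
  yellow wrinkled: 623 × 3/16 = 116.8125
  green round: 623 × 3/16 = 116.8125
  green wrinkled: 623 × 1/16 = 38.9375
χ² = Σ (O − E)² / E
  yellow round: (320 − 350.4375)² / 350.4375 = 2.6437
  yellow wrinkled: (139 − 116.8125)² / 116.8125 = 4.2143
  green round: (121 − 116.8125)² / 116.8125 = 0.1501
  green wrinkled: (43 − 38.9375)² / 38.9375 = 0.4239
χ² = 2.6437 + 4.2143 + 0.1501 + 0.4239 = 7.432
Degrees of freedom = 4 − 1 = 3; critical value at α = 0.1 is 6.251.
Since 7.432 > 6.251, we reject the null hypothesis — the data do not fit the 9:3:3:1 ratio.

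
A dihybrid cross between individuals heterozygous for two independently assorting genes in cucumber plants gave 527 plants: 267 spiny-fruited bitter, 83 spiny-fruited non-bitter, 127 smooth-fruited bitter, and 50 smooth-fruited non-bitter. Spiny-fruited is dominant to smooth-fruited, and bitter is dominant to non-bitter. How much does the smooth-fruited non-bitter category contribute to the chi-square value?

A dihybrid F₂ with independent assortment and complete dominance at both loci gives a 9:3:3:1 phenotypic ratio.
Total ratio parts = 16. Expected numbers out of 527:
  spiny-fruited bitter: 527 × 9/16 = 296.4375
  spiny-fruited non-bitter: 527 × 3/16 = 98.8125
  smooth-fruited bitter: 527 × 3/16 = 98.8125
  smooth-fruited non-bitter: 527 × 1/16 = 32.9375
Contribution of smooth-fruited non-bitter: (50 − 32.9375)² / 32.9375 = 8.8388

8.839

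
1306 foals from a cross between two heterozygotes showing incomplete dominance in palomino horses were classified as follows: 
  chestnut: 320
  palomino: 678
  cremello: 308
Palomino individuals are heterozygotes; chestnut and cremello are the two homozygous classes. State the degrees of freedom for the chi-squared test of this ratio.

With incomplete dominance, a heterozygote × heterozygote cross gives a 1:2:1 phenotypic ratio.
A goodness-of-fit test with 3 phenotype classes has df = 3 − 1 = 2.

2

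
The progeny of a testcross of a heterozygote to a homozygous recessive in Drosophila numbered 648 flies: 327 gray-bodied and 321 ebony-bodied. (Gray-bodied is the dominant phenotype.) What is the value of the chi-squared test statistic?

A testcross of a heterozygote (Aa × aa) gives a 1:1 phenotypic ratio.
Under the 1:1 hypothesis (Σ ratio = 2, N = 648):
  gray-bodied: 648 × 1/2 = 324
  ebony-bodied: 648 × 1/2 = 324
χ² = Σ (O − E)² / E
  gray-bodied: (327 − 324)² / 324 = 0.0278
  ebony-bodied: (321 − 324)² / 324 = 0.0278
χ² = 0.0278 + 0.0278 = 0.0556 ≈ 0.056

0.056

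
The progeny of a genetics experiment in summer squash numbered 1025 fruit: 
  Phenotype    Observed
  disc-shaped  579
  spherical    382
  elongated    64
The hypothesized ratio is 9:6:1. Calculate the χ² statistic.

0.025

Expected counts for N = 1025 under a 9:6:1 ratio (total parts = 16):
  disc-shaped: 1025 × 9/16 = 576.5625
  spherical: 1025 × 6/16 = 384.375
  elongated: 1025 × 1/16 = 64.0625
χ² = Σ (O − E)² / E
  disc-shaped: (579 − 576.5625)² / 576.5625 = 0.0103
  spherical: (382 − 384.375)² / 384.375 = 0.0147
  elongated: (64 − 64.0625)² / 64.0625 = 0.0001
χ² = 0.0103 + 0.0147 + 0.0001 = 0.0251 ≈ 0.025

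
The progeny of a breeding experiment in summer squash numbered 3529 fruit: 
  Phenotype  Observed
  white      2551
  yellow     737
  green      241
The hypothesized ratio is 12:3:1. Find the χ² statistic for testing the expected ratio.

Total ratio parts = 16. Expected numbers out of 3529:
  white: 3529 × 12/16 = 2646.75
  yellow: 3529 × 3/16 = 661.6875
  green: 3529 × 1/16 = 220.5625
χ² = Σ (O − E)² / E
  white: (2551 − 2646.75)² / 2646.75 = 3.4639
  yellow: (737 − 661.6875)² / 661.6875 = 8.5720
  green: (241 − 220.5625)² / 220.5625 = 1.8938
χ² = 3.4639 + 8.5720 + 1.8938 = 13.9297 ≈ 13.930

13.930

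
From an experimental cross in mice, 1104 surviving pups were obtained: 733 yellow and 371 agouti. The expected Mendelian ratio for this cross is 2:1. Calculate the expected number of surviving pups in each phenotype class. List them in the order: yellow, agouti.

736, 368

The 2:1 ratio has 3 parts, so with N = 1104 the expected counts are:
  yellow: 1104 × 2/3 = 736
  agouti: 1104 × 1/3 = 368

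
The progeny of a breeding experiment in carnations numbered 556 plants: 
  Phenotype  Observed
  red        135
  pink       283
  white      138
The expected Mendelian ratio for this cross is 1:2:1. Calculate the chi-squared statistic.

0.212

Total ratio parts = 4. Expected numbers out of 556:
  red: 556 × 1/4 = 139
  pink: 556 × 2/4 = 278
  white: 556 × 1/4 = 139
χ² = Σ (O − E)² / E
  red: (135 − 139)² / 139 = 0.1151
  pink: (283 − 278)² / 278 = 0.0899
  white: (138 − 139)² / 139 = 0.0072
χ² = 0.1151 + 0.0899 + 0.0072 = 0.2122 ≈ 0.212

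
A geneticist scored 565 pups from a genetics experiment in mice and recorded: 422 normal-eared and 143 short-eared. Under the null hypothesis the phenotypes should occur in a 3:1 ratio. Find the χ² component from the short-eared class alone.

0.022

Total ratio parts = 4. Expected numbers out of 565:
  normal-eared: 565 × 3/4 = 423.75
  short-eared: 565 × 1/4 = 141.25
Contribution of short-eared: (143 − 141.25)² / 141.25 = 0.0217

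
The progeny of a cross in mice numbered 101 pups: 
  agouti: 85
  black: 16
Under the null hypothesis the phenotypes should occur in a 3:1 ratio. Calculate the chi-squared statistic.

The 3:1 ratio has 4 parts, so with N = 101 the expected counts are:
  agouti: 101 × 3/4 = 75.75
  black: 101 × 1/4 = 25.25
χ² = Σ (O − E)² / E
  agouti: (85 − 75.75)² / 75.75 = 1.1295
  black: (16 − 25.25)² / 25.25 = 3.3886
χ² = 1.1295 + 3.3886 = 4.5181 ≈ 4.518

4.518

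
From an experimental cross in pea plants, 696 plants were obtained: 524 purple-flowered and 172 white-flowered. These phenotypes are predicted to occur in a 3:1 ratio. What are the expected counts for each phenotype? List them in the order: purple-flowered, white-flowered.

522, 174

Total ratio parts = 4. Expected numbers out of 696:
  purple-flowered: 696 × 3/4 = 522
  white-flowered: 696 × 1/4 = 174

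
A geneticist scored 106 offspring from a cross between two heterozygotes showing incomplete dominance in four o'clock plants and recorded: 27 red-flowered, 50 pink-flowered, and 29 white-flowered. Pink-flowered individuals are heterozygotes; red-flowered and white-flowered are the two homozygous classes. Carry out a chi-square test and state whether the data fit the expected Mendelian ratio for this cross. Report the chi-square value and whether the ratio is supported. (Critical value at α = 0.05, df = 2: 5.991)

With incomplete dominance, a heterozygote × heterozygote cross gives a 1:2:1 phenotypic ratio.
Under the 1:2:1 hypothesis (Σ ratio = 4, N = 106):
  red-flowered: 106 × 1/4 = 26.5
  pink-flowered: 106 × 2/4 = 53
  white-flowered: 106 × 1/4 = 26.5
χ² = Σ (O − E)² / E
  red-flowered: (27 − 26.5)² / 26.5 = 0.0094
  pink-flowered: (50 − 53)² / 53 = 0.1698
  white-flowered: (29 − 26.5)² / 26.5 = 0.2358
χ² = 0.0094 + 0.1698 + 0.2358 = 0.415
Degrees of freedom = 3 − 1 = 2; critical value at α = 0.05 is 5.991.
Since 0.415 < 5.991, we fail to reject the null hypothesis — the data are consistent with the 1:2:1 ratio.

0.415; consistent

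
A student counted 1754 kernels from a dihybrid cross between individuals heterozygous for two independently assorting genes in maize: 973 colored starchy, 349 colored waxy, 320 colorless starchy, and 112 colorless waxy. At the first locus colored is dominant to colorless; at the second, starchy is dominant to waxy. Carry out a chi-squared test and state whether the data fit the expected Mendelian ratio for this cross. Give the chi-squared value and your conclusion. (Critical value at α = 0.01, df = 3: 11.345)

A dihybrid F₂ with independent assortment and complete dominance at both loci gives a 9:3:3:1 phenotypic ratio.
Under the 9:3:3:1 hypothesis (Σ ratio = 16, N = 1754):
  colored starchy: 1754 × 9/16 = 986.625
  colored waxy: 1754 × 3/16 = 328.875
  colorless starchy: 1754 × 3/16 = 328.875
  colorless waxy: 1754 × 1/16 = 109.625
χ² = Σ (O − E)² / E
  colored starchy: (973 − 986.625)² / 986.625 = 0.1882
  colored waxy: (349 − 328.875)² / 328.875 = 1.2315
  colorless starchy: (320 − 328.875)² / 328.875 = 0.2395
  colorless waxy: (112 − 109.625)² / 109.625 = 0.0515
χ² = 0.1882 + 1.2315 + 0.2395 + 0.0515 = 1.7107 ≈ 1.711
Degrees of freedom = 4 − 1 = 3; critical value at α = 0.01 is 11.345.
Since 1.711 < 11.345, we fail to reject the null hypothesis — the data are consistent with the 9:3:3:1 ratio.

1.711; consistent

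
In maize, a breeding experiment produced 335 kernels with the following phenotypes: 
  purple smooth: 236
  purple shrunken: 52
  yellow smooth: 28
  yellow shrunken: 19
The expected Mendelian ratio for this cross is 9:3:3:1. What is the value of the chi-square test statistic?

33.340

Under the 9:3:3:1 hypothesis (Σ ratio = 16, N = 335):
  purple smooth: 335 × 9/16 = 188.4375
  purple shrunken: 335 × 3/16 = 62.8125
  yellow smooth: 335 × 3/16 = 62.8125
  yellow shrunken: 335 × 1/16 = 20.9375
χ² = Σ (O − E)² / E
  purple smooth: (236 − 188.4375)² / 188.4375 = 12.0050
  purple shrunken: (52 − 62.8125)² / 62.8125 = 1.8613
  yellow smooth: (28 − 62.8125)² / 62.8125 = 19.2941
  yellow shrunken: (19 − 20.9375)² / 20.9375 = 0.1793
χ² = 12.0050 + 1.8613 + 19.2941 + 0.1793 = 33.3397 ≈ 33.340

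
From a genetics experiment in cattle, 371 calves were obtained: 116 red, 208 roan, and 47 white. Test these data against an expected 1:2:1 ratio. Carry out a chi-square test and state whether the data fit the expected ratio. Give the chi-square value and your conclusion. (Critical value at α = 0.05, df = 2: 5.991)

31.124; not consistent

Under the 1:2:1 hypothesis (Σ ratio = 4, N = 371):
  red: 371 × 1/4 = 92.75
  roan: 371 × 2/4 = 185.5
  white: 371 × 1/4 = 92.75
χ² = Σ (O − E)² / E
  red: (116 − 92.75)² / 92.75 = 5.8282
  roan: (208 − 185.5)² / 185.5 = 2.7291
  white: (47 − 92.75)² / 92.75 = 22.5667
χ² = 5.8282 + 2.7291 + 22.5667 = 31.124
Degrees of freedom = 3 − 1 = 2; critical value at α = 0.05 is 5.991.
Since 31.124 > 5.991, we reject the null hypothesis — the data do not fit the 1:2:1 ratio.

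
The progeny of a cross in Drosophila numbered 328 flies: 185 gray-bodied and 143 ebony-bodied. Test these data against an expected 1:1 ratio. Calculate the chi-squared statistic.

Under the 1:1 hypothesis (Σ ratio = 2, N = 328):
  gray-bodied: 328 × 1/2 = 164
  ebony-bodied: 328 × 1/2 = 164
χ² = Σ (O − E)² / E
  gray-bodied: (185 − 164)² / 164 = 2.6890
  ebony-bodied: (143 − 164)² / 164 = 2.6890
χ² = 2.6890 + 2.6890 = 5.378

5.378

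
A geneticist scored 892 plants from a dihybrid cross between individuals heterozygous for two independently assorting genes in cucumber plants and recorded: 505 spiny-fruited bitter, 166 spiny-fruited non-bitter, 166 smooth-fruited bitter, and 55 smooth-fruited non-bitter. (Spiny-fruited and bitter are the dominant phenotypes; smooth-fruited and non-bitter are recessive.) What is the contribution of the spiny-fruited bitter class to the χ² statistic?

0.021

A dihybrid F₂ with independent assortment and complete dominance at both loci gives a 9:3:3:1 phenotypic ratio.
Expected counts for N = 892 under a 9:3:3:1 ratio (total parts = 16):
  spiny-fruited bitter: 892 × 9/16 = 501.75
  spiny-fruited non-bitter: 892 × 3/16 = 167.25
  smooth-fruited bitter: 892 × 3/16 = 167.25
  smooth-fruited non-bitter: 892 × 1/16 = 55.75
Contribution of spiny-fruited bitter: (505 − 501.75)² / 501.75 = 0.0211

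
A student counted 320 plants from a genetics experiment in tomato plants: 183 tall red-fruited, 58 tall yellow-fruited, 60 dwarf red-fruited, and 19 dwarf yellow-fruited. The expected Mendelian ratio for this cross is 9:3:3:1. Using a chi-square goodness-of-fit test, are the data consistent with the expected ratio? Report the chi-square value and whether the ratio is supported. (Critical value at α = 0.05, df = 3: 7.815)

0.167; consistent

Expected counts for N = 320 under a 9:3:3:1 ratio (total parts = 16):
  tall red-fruited: 320 × 9/16 = 180
  tall yellow-fruited: 320 × 3/16 = 60
  dwarf red-fruited: 320 × 3/16 = 60
  dwarf yellow-fruited: 320 × 1/16 = 20
χ² = Σ (O − E)² / E
  tall red-fruited: (183 − 180)² / 180 = 0.0500
  tall yellow-fruited: (58 − 60)² / 60 = 0.0667
  dwarf red-fruited: (60 − 60)² / 60 = 0.0000
  dwarf yellow-fruited: (19 − 20)² / 20 = 0.0500
χ² = 0.0500 + 0.0667 + 0.0000 + 0.0500 = 0.1667 ≈ 0.167
Degrees of freedom = 4 − 1 = 3; critical value at α = 0.05 is 7.815.
Since 0.167 < 7.815, we fail to reject the null hypothesis — the data are consistent with the 9:3:3:1 ratio.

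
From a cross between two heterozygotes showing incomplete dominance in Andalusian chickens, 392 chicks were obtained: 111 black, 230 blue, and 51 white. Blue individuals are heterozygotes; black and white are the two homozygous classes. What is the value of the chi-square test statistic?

30.163

With incomplete dominance, a heterozygote × heterozygote cross gives a 1:2:1 phenotypic ratio.
Under the 1:2:1 hypothesis (Σ ratio = 4, N = 392):
  black: 392 × 1/4 = 98
  blue: 392 × 2/4 = 196
  white: 392 × 1/4 = 98
χ² = Σ (O − E)² / E
  black: (111 − 98)² / 98 = 1.7245
  blue: (230 − 196)² / 196 = 5.8980
  white: (51 − 98)² / 98 = 22.5408
χ² = 1.7245 + 5.8980 + 22.5408 = 30.1633 ≈ 30.163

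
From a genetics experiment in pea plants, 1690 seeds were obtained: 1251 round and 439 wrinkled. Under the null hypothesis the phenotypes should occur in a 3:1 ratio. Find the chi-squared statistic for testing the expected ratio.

0.859

The 3:1 ratio has 4 parts, so with N = 1690 the expected counts are:
  round: 1690 × 3/4 = 1267.5
  wrinkled: 1690 × 1/4 = 422.5
χ² = Σ (O − E)² / E
  round: (1251 − 1267.5)² / 1267.5 = 0.2148
  wrinkled: (439 − 422.5)² / 422.5 = 0.6444
χ² = 0.2148 + 0.6444 = 0.8592 ≈ 0.859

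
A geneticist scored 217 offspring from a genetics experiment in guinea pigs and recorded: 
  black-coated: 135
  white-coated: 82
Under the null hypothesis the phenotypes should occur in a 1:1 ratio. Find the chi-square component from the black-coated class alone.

The 1:1 ratio has 2 parts, so with N = 217 the expected counts are:
  black-coated: 217 × 1/2 = 108.5
  white-coated: 217 × 1/2 = 108.5
Contribution of black-coated: (135 − 108.5)² / 108.5 = 6.4724

6.472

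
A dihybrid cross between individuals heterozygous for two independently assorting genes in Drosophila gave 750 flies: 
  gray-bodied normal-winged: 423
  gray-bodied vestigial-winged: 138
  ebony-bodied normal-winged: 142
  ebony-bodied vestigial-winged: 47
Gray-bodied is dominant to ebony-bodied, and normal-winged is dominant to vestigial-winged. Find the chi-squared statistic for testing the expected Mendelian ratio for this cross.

A dihybrid F₂ with independent assortment and complete dominance at both loci gives a 9:3:3:1 phenotypic ratio.
Expected counts for N = 750 under a 9:3:3:1 ratio (total parts = 16):
  gray-bodied normal-winged: 750 × 9/16 = 421.875
  gray-bodied vestigial-winged: 750 × 3/16 = 140.625
  ebony-bodied normal-winged: 750 × 3/16 = 140.625
  ebony-bodied vestigial-winged: 750 × 1/16 = 46.875
χ² = Σ (O − E)² / E
  gray-bodied normal-winged: (423 − 421.875)² / 421.875 = 0.0030
  gray-bodied vestigial-winged: (138 − 140.625)² / 140.625 = 0.0490
  ebony-bodied normal-winged: (142 − 140.625)² / 140.625 = 0.0134
  ebony-bodied vestigial-winged: (47 − 46.875)² / 46.875 = 0.0003
χ² = 0.0030 + 0.0490 + 0.0134 + 0.0003 = 0.0657 ≈ 0.066

0.066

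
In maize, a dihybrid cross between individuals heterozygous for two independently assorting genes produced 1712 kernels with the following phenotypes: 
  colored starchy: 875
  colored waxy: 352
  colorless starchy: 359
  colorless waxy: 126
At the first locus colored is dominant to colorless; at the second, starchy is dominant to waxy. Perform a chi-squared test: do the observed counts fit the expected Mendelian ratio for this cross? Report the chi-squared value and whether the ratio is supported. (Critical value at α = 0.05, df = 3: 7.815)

A dihybrid F₂ with independent assortment and complete dominance at both loci gives a 9:3:3:1 phenotypic ratio.
Expected counts for N = 1712 under a 9:3:3:1 ratio (total parts = 16):
  colored starchy: 1712 × 9/16 = 963
  colored waxy: 1712 × 3/16 = 321
  colorless starchy: 1712 × 3/16 = 321
  colorless waxy: 1712 × 1/16 = 107
χ² = Σ (O − E)² / E
  colored starchy: (875 − 963)² / 963 = 8.0415
  colored waxy: (352 − 321)² / 321 = 2.9938
  colorless starchy: (359 − 321)² / 321 = 4.4984
  colorless waxy: (126 − 107)² / 107 = 3.3738
χ² = 8.0415 + 2.9938 + 4.4984 + 3.3738 = 18.9075 ≈ 18.908
Degrees of freedom = 4 − 1 = 3; critical value at α = 0.05 is 7.815.
Since 18.908 > 7.815, we reject the null hypothesis — the data do not fit the 9:3:3:1 ratio.

18.908; not consistent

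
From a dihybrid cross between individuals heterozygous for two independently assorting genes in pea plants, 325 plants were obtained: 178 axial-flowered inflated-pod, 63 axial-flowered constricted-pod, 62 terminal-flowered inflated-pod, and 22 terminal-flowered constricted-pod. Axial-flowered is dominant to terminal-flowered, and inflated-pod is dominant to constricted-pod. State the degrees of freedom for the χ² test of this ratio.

3

A dihybrid F₂ with independent assortment and complete dominance at both loci gives a 9:3:3:1 phenotypic ratio.
A goodness-of-fit test with 4 phenotype classes has df = 4 − 1 = 3.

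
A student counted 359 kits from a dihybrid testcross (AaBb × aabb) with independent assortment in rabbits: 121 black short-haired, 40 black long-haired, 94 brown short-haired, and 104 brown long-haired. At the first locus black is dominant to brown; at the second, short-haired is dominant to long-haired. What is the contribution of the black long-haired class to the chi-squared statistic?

27.577

A dihybrid testcross with independent assortment gives a 1:1:1:1 ratio.
Total ratio parts = 4. Expected numbers out of 359:
  black short-haired: 359 × 1/4 = 89.75
  black long-haired: 359 × 1/4 = 89.75
  brown short-haired: 359 × 1/4 = 89.75
  brown long-haired: 359 × 1/4 = 89.75
Contribution of black long-haired: (40 − 89.75)² / 89.75 = 27.5773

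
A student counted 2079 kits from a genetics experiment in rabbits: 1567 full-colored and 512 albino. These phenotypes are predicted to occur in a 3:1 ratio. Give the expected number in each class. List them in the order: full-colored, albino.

Total ratio parts = 4. Expected numbers out of 2079:
  full-colored: 2079 × 3/4 = 1559.25
  albino: 2079 × 1/4 = 519.75

1559.25, 519.75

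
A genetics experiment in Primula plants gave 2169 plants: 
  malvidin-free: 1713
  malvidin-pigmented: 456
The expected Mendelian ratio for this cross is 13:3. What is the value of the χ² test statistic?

Total ratio parts = 16. Expected numbers out of 2169:
  malvidin-free: 2169 × 13/16 = 1762.3125
  malvidin-pigmented: 2169 × 3/16 = 406.6875
χ² = Σ (O − E)² / E
  malvidin-free: (1713 − 1762.3125)² / 1762.3125 = 1.3798
  malvidin-pigmented: (456 − 406.6875)² / 406.6875 = 5.9793
χ² = 1.3798 + 5.9793 = 7.3591 ≈ 7.359

7.359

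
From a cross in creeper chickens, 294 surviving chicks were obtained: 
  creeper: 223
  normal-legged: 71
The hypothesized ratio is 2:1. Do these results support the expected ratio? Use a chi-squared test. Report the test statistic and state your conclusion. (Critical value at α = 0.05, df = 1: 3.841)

11.158; not consistent

Expected counts for N = 294 under a 2:1 ratio (total parts = 3):
  creeper: 294 × 2/3 = 196
  normal-legged: 294 × 1/3 = 98
χ² = Σ (O − E)² / E
  creeper: (223 − 196)² / 196 = 3.7194
  normal-legged: (71 − 98)² / 98 = 7.4388
χ² = 3.7194 + 7.4388 = 11.1582 ≈ 11.158
Degrees of freedom = 2 − 1 = 1; critical value at α = 0.05 is 3.841.
Since 11.158 > 3.841, we reject the null hypothesis — the data do not fit the 2:1 ratio.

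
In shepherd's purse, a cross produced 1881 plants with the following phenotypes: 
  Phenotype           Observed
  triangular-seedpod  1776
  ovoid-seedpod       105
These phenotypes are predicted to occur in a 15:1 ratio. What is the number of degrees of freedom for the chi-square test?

A goodness-of-fit test with 2 phenotype classes has df = 2 − 1 = 1.

1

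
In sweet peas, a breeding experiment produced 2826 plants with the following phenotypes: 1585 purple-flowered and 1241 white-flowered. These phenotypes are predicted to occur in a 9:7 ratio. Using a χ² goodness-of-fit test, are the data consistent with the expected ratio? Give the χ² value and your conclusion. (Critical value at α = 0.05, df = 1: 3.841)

The 9:7 ratio has 16 parts, so with N = 2826 the expected counts are:
  purple-flowered: 2826 × 9/16 = 1589.625
  white-flowered: 2826 × 7/16 = 1236.375
χ² = Σ (O − E)² / E
  purple-flowered: (1585 − 1589.625)² / 1589.625 = 0.0135
  white-flowered: (1241 − 1236.375)² / 1236.375 = 0.0173
χ² = 0.0135 + 0.0173 = 0.0308 ≈ 0.031
Degrees of freedom = 2 − 1 = 1; critical value at α = 0.05 is 3.841.
Since 0.031 < 3.841, we fail to reject the null hypothesis — the data are consistent with the 9:7 ratio.

0.031; consistent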